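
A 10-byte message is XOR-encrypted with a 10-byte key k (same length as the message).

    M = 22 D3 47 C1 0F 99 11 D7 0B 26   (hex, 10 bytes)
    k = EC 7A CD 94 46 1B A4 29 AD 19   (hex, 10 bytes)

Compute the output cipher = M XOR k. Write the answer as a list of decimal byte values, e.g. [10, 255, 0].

[206, 169, 138, 85, 73, 130, 181, 254, 166, 63]

XOR is its own inverse, so applying the key byte-wise gives the result directly.
22 xor ec = ce
d3 xor 7a = a9
47 xor cd = 8a
c1 xor 94 = 55
0f xor 46 = 49
99 xor 1b = 82
11 xor a4 = b5
d7 xor 29 = fe
0b xor ad = a6
26 xor 19 = 3f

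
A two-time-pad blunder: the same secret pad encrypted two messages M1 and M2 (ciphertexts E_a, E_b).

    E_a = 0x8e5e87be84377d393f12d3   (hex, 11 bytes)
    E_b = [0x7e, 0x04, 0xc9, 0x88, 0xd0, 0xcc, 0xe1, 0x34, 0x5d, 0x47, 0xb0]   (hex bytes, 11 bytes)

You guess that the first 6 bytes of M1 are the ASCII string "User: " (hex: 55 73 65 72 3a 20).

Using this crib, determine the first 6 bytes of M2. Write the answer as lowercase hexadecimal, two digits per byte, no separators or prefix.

a5292b446edb

First, E_a ⊕ E_b = (M1 ⊕ K) ⊕ (M2 ⊕ K) = M1 ⊕ M2, so the key drops out. Then M2 = (M1 ⊕ M2) ⊕ M1 over the first 6 bytes.
byte 0: (8e XOR 7e) XOR 55 = f0 XOR 55 = a5
byte 1: (5e XOR 04) XOR 73 = 5a XOR 73 = 29
byte 2: (87 XOR c9) XOR 65 = 4e XOR 65 = 2b
byte 3: (be XOR 88) XOR 72 = 36 XOR 72 = 44
byte 4: (84 XOR d0) XOR 3a = 54 XOR 3a = 6e
byte 5: (37 XOR cc) XOR 20 = fb XOR 20 = db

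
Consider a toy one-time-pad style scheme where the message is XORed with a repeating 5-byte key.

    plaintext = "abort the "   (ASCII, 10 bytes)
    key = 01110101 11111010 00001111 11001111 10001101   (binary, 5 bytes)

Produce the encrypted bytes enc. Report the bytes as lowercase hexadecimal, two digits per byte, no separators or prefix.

The 5-byte key repeats, so the effective keystream is 75 fa 0f cf 8d 75 fa 0f cf 8d.
byte 0: 61 xor 75 = 14
byte 1: 62 xor fa = 98
byte 2: 6f xor 0f = 60
byte 3: 72 xor cf = bd
byte 4: 74 xor 8d = f9
byte 5: 20 xor 75 = 55
byte 6: 74 xor fa = 8e
byte 7: 68 xor 0f = 67
byte 8: 65 xor cf = aa
byte 9: 20 xor 8d = ad

149860bdf9558e67aaad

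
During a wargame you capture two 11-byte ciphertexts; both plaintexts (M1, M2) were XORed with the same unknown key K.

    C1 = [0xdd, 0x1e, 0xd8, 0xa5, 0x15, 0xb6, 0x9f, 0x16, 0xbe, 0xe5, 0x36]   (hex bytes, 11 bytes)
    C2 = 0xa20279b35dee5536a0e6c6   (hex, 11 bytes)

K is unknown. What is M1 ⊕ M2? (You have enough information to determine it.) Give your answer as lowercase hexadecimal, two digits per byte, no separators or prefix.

C1 ⊕ C2 = (M1 ⊕ K) ⊕ (M2 ⊕ K) = M1 ⊕ M2 — the shared key cancels under XOR.
dd xor a2 = 7f
1e xor 02 = 1c
d8 xor 79 = a1
a5 xor b3 = 16
15 xor 5d = 48
b6 xor ee = 58
9f xor 55 = ca
16 xor 36 = 20
be xor a0 = 1e
e5 xor e6 = 03
36 xor c6 = f0

7f1ca1164858ca201e03f0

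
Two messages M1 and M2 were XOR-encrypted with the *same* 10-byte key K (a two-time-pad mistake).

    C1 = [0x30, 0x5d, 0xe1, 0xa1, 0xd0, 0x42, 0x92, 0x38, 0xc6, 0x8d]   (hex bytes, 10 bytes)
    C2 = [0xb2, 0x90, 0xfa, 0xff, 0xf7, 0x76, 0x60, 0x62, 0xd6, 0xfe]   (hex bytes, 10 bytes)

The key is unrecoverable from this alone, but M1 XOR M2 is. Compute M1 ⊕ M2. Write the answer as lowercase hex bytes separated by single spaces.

C1 ⊕ C2 = (M1 ⊕ K) ⊕ (M2 ⊕ K) = M1 ⊕ M2 — the shared key cancels under XOR.
byte 0: 30 ^ b2 = 82
byte 1: 5d ^ 90 = cd
byte 2: e1 ^ fa = 1b
byte 3: a1 ^ ff = 5e
byte 4: d0 ^ f7 = 27
byte 5: 42 ^ 76 = 34
byte 6: 92 ^ 60 = f2
byte 7: 38 ^ 62 = 5a
byte 8: c6 ^ d6 = 10
byte 9: 8d ^ fe = 73

82 cd 1b 5e 27 34 f2 5a 10 73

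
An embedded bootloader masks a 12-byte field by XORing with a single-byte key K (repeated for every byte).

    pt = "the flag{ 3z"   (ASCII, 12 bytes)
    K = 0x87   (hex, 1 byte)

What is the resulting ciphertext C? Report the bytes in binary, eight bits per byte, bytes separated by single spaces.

11110011 11101111 11100010 10100111 11100001 11101011 11100110 11100000 11111100 10100111 10110100 11111101

The 1-byte key repeats, so the effective keystream is 87 87 87 87 87 87 87 87 87 87 87 87.
byte 0: 74 xor 87 = f3
byte 1: 68 xor 87 = ef
byte 2: 65 xor 87 = e2
byte 3: 20 xor 87 = a7
byte 4: 66 xor 87 = e1
byte 5: 6c xor 87 = eb
byte 6: 61 xor 87 = e6
byte 7: 67 xor 87 = e0
byte 8: 7b xor 87 = fc
byte 9: 20 xor 87 = a7
byte 10: 33 xor 87 = b4
byte 11: 7a xor 87 = fd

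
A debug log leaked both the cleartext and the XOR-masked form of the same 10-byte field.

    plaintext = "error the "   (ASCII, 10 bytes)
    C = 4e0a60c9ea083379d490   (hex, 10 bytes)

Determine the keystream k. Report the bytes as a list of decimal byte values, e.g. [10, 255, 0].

Since C = plaintext ⊕ k, XORing both sides with plaintext gives k = plaintext ⊕ C.
101 XOR  78 =  43
114 XOR  10 = 120
114 XOR  96 =  18
111 XOR 201 = 166
114 XOR 234 = 152
 32 XOR   8 =  40
116 XOR  51 =  71
104 XOR 121 =  17
101 XOR 212 = 177
 32 XOR 144 = 176

[43, 120, 18, 166, 152, 40, 71, 17, 177, 176]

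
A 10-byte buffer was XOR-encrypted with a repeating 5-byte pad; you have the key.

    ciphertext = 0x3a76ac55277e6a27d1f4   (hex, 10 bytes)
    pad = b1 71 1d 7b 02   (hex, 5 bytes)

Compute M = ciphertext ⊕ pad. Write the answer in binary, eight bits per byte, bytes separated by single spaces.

10001011 00000111 10110001 00101110 00100101 11001111 00011011 00111010 10101010 11110110

The 5-byte key repeats, so the effective keystream is b1 71 1d 7b 02 b1 71 1d 7b 02.
byte 0:  58 ⊕ 177 = 139
byte 1: 118 ⊕ 113 =   7
byte 2: 172 ⊕  29 = 177
byte 3:  85 ⊕ 123 =  46
byte 4:  39 ⊕   2 =  37
byte 5: 126 ⊕ 177 = 207
byte 6: 106 ⊕ 113 =  27
byte 7:  39 ⊕  29 =  58
byte 8: 209 ⊕ 123 = 170
byte 9: 244 ⊕   2 = 246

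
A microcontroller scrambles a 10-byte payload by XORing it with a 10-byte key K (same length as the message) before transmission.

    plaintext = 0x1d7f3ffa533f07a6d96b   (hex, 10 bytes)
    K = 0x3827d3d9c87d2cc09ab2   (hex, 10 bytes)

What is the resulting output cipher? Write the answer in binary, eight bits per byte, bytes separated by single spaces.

XOR is its own inverse, so applying the key byte-wise gives the result directly.
1d xor 38 = 25
7f xor 27 = 58
3f xor d3 = ec
fa xor d9 = 23
53 xor c8 = 9b
3f xor 7d = 42
07 xor 2c = 2b
a6 xor c0 = 66
d9 xor 9a = 43
6b xor b2 = d9

00100101 01011000 11101100 00100011 10011011 01000010 00101011 01100110 01000011 11011001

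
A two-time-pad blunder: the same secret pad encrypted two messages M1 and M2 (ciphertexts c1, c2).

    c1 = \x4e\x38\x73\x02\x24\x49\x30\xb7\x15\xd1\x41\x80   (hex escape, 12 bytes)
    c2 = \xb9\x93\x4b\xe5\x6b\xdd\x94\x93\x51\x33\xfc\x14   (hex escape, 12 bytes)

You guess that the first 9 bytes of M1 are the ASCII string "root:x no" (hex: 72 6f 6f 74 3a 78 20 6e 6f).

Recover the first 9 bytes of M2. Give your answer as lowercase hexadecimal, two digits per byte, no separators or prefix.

85c4579375ec844a2b

First, c1 ⊕ c2 = (M1 ⊕ K) ⊕ (M2 ⊕ K) = M1 ⊕ M2, so the key drops out. Then M2 = (M1 ⊕ M2) ⊕ M1 over the first 9 bytes.
byte 0: (4e ^ b9) ^ 72 = f7 ^ 72 = 85
byte 1: (38 ^ 93) ^ 6f = ab ^ 6f = c4
byte 2: (73 ^ 4b) ^ 6f = 38 ^ 6f = 57
byte 3: (02 ^ e5) ^ 74 = e7 ^ 74 = 93
byte 4: (24 ^ 6b) ^ 3a = 4f ^ 3a = 75
byte 5: (49 ^ dd) ^ 78 = 94 ^ 78 = ec
byte 6: (30 ^ 94) ^ 20 = a4 ^ 20 = 84
byte 7: (b7 ^ 93) ^ 6e = 24 ^ 6e = 4a
byte 8: (15 ^ 51) ^ 6f = 44 ^ 6f = 2b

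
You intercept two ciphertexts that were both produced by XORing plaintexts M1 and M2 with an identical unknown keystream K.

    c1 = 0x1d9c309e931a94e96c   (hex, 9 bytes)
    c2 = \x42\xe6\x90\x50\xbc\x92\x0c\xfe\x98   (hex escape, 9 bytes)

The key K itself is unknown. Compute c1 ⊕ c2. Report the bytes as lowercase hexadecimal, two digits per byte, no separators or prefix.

5f7aa0ce2f889817f4

c1 ⊕ c2 = (M1 ⊕ K) ⊕ (M2 ⊕ K) = M1 ⊕ M2 — the shared key cancels under XOR.
1d XOR 42 = 5f
9c XOR e6 = 7a
30 XOR 90 = a0
9e XOR 50 = ce
93 XOR bc = 2f
1a XOR 92 = 88
94 XOR 0c = 98
e9 XOR fe = 17
6c XOR 98 = f4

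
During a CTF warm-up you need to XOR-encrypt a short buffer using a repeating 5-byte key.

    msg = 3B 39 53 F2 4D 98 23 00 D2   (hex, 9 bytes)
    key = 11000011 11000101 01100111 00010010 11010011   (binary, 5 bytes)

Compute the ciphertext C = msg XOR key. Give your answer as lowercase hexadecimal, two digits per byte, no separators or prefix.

The 5-byte key repeats, so the effective keystream is c3 c5 67 12 d3 c3 c5 67 12.
byte 0:  59 xor 195 = 248
byte 1:  57 xor 197 = 252
byte 2:  83 xor 103 =  52
byte 3: 242 xor  18 = 224
byte 4:  77 xor 211 = 158
byte 5: 152 xor 195 =  91
byte 6:  35 xor 197 = 230
byte 7:   0 xor 103 = 103
byte 8: 210 xor  18 = 192

f8fc34e09e5be667c0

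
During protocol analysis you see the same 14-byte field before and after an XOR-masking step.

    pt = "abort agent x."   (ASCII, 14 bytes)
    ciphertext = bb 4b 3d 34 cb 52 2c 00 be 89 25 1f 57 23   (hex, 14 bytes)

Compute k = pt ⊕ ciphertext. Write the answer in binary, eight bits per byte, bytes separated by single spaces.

Since ciphertext = pt ⊕ k, XORing both sides with pt gives k = pt ⊕ ciphertext.
01100001 xor 10111011 = 11011010
01100010 xor 01001011 = 00101001
01101111 xor 00111101 = 01010010
01110010 xor 00110100 = 01000110
01110100 xor 11001011 = 10111111
00100000 xor 01010010 = 01110010
01100001 xor 00101100 = 01001101
01100111 xor 00000000 = 01100111
01100101 xor 10111110 = 11011011
01101110 xor 10001001 = 11100111
01110100 xor 00100101 = 01010001
00100000 xor 00011111 = 00111111
01111000 xor 01010111 = 00101111
00101110 xor 00100011 = 00001101

11011010 00101001 01010010 01000110 10111111 01110010 01001101 01100111 11011011 11100111 01010001 00111111 00101111 00001101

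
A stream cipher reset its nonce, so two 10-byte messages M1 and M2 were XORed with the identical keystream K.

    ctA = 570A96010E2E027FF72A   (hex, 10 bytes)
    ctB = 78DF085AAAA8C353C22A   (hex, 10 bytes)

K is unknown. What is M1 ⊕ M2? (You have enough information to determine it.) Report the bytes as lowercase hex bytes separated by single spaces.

ctA ⊕ ctB = (M1 ⊕ K) ⊕ (M2 ⊕ K) = M1 ⊕ M2 — the shared key cancels under XOR.
byte 0: 57 xor 78 = 2f
byte 1: 0a xor df = d5
byte 2: 96 xor 08 = 9e
byte 3: 01 xor 5a = 5b
byte 4: 0e xor aa = a4
byte 5: 2e xor a8 = 86
byte 6: 02 xor c3 = c1
byte 7: 7f xor 53 = 2c
byte 8: f7 xor c2 = 35
byte 9: 2a xor 2a = 00

2f d5 9e 5b a4 86 c1 2c 35 00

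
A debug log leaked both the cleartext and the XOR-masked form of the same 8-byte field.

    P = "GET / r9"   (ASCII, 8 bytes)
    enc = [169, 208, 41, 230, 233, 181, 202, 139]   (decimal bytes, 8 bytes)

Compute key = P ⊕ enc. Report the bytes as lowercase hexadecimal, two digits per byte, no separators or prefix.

Since enc = P ⊕ key, XORing both sides with P gives key = P ⊕ enc.
 71 xor 169 = 238
 69 xor 208 = 149
 84 xor  41 = 125
 32 xor 230 = 198
 47 xor 233 = 198
 32 xor 181 = 149
114 xor 202 = 184
 57 xor 139 = 178

ee957dc6c695b8b2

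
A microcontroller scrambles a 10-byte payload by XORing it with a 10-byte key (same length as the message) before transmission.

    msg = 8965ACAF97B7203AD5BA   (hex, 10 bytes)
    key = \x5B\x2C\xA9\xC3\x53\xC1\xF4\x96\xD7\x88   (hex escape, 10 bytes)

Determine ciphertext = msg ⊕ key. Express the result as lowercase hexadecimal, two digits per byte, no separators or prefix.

d249056cc476d4ac0232

XOR is its own inverse, so applying the key byte-wise gives the result directly.
byte 0: 89 ⊕ 5b = d2
byte 1: 65 ⊕ 2c = 49
byte 2: ac ⊕ a9 = 05
byte 3: af ⊕ c3 = 6c
byte 4: 97 ⊕ 53 = c4
byte 5: b7 ⊕ c1 = 76
byte 6: 20 ⊕ f4 = d4
byte 7: 3a ⊕ 96 = ac
byte 8: d5 ⊕ d7 = 02
byte 9: ba ⊕ 88 = 32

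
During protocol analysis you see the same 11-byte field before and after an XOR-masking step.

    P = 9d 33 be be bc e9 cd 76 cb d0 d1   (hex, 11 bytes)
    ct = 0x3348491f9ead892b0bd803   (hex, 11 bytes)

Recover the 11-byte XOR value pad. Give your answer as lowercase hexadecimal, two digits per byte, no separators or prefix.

Since ct = P ⊕ pad, XORing both sides with P gives pad = P ⊕ ct.
157 ^  51 = 174
 51 ^  72 = 123
190 ^  73 = 247
190 ^  31 = 161
188 ^ 158 =  34
233 ^ 173 =  68
205 ^ 137 =  68
118 ^  43 =  93
203 ^  11 = 192
208 ^ 216 =   8
209 ^   3 = 210

ae7bf7a12244445dc008d2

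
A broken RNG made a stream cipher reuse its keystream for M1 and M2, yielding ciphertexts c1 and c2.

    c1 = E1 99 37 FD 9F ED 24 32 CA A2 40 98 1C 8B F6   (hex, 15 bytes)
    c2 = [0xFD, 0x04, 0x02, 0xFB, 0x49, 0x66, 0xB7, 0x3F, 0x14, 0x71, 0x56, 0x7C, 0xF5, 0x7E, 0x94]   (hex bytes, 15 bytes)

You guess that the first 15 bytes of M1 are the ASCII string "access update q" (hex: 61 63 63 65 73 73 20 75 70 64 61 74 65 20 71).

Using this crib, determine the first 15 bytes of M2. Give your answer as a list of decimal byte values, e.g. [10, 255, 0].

First, c1 ⊕ c2 = (M1 ⊕ K) ⊕ (M2 ⊕ K) = M1 ⊕ M2, so the key drops out. Then M2 = (M1 ⊕ M2) ⊕ M1 over the first 15 bytes.
byte 0: (e1 ⊕ fd) ⊕ 61 = 1c ⊕ 61 = 7d
byte 1: (99 ⊕ 04) ⊕ 63 = 9d ⊕ 63 = fe
byte 2: (37 ⊕ 02) ⊕ 63 = 35 ⊕ 63 = 56
byte 3: (fd ⊕ fb) ⊕ 65 = 06 ⊕ 65 = 63
byte 4: (9f ⊕ 49) ⊕ 73 = d6 ⊕ 73 = a5
byte 5: (ed ⊕ 66) ⊕ 73 = 8b ⊕ 73 = f8
byte 6: (24 ⊕ b7) ⊕ 20 = 93 ⊕ 20 = b3
byte 7: (32 ⊕ 3f) ⊕ 75 = 0d ⊕ 75 = 78
byte 8: (ca ⊕ 14) ⊕ 70 = de ⊕ 70 = ae
byte 9: (a2 ⊕ 71) ⊕ 64 = d3 ⊕ 64 = b7
byte 10: (40 ⊕ 56) ⊕ 61 = 16 ⊕ 61 = 77
byte 11: (98 ⊕ 7c) ⊕ 74 = e4 ⊕ 74 = 90
byte 12: (1c ⊕ f5) ⊕ 65 = e9 ⊕ 65 = 8c
byte 13: (8b ⊕ 7e) ⊕ 20 = f5 ⊕ 20 = d5
byte 14: (f6 ⊕ 94) ⊕ 71 = 62 ⊕ 71 = 13

[125, 254, 86, 99, 165, 248, 179, 120, 174, 183, 119, 144, 140, 213, 19]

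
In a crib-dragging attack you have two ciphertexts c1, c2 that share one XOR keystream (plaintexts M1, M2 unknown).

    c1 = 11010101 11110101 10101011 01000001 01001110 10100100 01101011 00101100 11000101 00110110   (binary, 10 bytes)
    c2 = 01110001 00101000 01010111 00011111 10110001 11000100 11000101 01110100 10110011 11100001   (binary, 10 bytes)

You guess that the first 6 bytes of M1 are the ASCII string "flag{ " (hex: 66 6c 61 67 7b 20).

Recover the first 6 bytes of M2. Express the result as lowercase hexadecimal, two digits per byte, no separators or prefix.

First, c1 ⊕ c2 = (M1 ⊕ K) ⊕ (M2 ⊕ K) = M1 ⊕ M2, so the key drops out. Then M2 = (M1 ⊕ M2) ⊕ M1 over the first 6 bytes.
byte 0: (d5 ⊕ 71) ⊕ 66 = a4 ⊕ 66 = c2
byte 1: (f5 ⊕ 28) ⊕ 6c = dd ⊕ 6c = b1
byte 2: (ab ⊕ 57) ⊕ 61 = fc ⊕ 61 = 9d
byte 3: (41 ⊕ 1f) ⊕ 67 = 5e ⊕ 67 = 39
byte 4: (4e ⊕ b1) ⊕ 7b = ff ⊕ 7b = 84
byte 5: (a4 ⊕ c4) ⊕ 20 = 60 ⊕ 20 = 40

c2b19d398440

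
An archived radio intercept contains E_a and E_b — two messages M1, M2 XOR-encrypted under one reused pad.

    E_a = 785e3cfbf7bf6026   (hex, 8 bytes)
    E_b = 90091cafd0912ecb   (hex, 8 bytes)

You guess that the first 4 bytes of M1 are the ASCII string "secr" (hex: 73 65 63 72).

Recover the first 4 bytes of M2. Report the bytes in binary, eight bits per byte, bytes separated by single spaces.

10011011 00110010 01000011 00100110

First, E_a ⊕ E_b = (M1 ⊕ K) ⊕ (M2 ⊕ K) = M1 ⊕ M2, so the key drops out. Then M2 = (M1 ⊕ M2) ⊕ M1 over the first 4 bytes.
byte 0: (78 ^ 90) ^ 73 = e8 ^ 73 = 9b
byte 1: (5e ^ 09) ^ 65 = 57 ^ 65 = 32
byte 2: (3c ^ 1c) ^ 63 = 20 ^ 63 = 43
byte 3: (fb ^ af) ^ 72 = 54 ^ 72 = 26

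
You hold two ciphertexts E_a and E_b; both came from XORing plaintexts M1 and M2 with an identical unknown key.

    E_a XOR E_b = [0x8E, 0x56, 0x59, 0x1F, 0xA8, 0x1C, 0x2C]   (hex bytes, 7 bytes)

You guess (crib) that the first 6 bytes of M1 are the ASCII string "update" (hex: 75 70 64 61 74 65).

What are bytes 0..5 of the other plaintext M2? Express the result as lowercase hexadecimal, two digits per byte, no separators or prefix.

fb263d7edc79

Since E_a ⊕ E_b = M1 ⊕ M2, XORing with the guessed M1 bytes yields the corresponding M2 bytes: M2 = (E_a ⊕ E_b) ⊕ M1.
8e XOR 75 = fb
56 XOR 70 = 26
59 XOR 64 = 3d
1f XOR 61 = 7e
a8 XOR 74 = dc
1c XOR 65 = 79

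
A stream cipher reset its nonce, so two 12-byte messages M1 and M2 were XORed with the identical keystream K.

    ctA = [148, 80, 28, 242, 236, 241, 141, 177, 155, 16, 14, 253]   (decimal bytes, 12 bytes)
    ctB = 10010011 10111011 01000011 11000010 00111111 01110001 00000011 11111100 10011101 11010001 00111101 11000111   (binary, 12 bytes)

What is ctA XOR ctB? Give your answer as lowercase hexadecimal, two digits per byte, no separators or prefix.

07eb5f30d3808e4d06c1333a

ctA ⊕ ctB = (M1 ⊕ K) ⊕ (M2 ⊕ K) = M1 ⊕ M2 — the shared key cancels under XOR.
10010100 XOR 10010011 = 00000111
01010000 XOR 10111011 = 11101011
00011100 XOR 01000011 = 01011111
11110010 XOR 11000010 = 00110000
11101100 XOR 00111111 = 11010011
11110001 XOR 01110001 = 10000000
10001101 XOR 00000011 = 10001110
10110001 XOR 11111100 = 01001101
10011011 XOR 10011101 = 00000110
00010000 XOR 11010001 = 11000001
00001110 XOR 00111101 = 00110011
11111101 XOR 11000111 = 00111010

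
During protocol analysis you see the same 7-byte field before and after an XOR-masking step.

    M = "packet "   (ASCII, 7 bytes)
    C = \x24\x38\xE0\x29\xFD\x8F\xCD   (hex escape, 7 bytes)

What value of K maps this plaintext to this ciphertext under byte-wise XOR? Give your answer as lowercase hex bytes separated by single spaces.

54 59 83 42 98 fb ed

Since C = M ⊕ K, XORing both sides with M gives K = M ⊕ C.
01110000 ⊕ 00100100 = 01010100
01100001 ⊕ 00111000 = 01011001
01100011 ⊕ 11100000 = 10000011
01101011 ⊕ 00101001 = 01000010
01100101 ⊕ 11111101 = 10011000
01110100 ⊕ 10001111 = 11111011
00100000 ⊕ 11001101 = 11101101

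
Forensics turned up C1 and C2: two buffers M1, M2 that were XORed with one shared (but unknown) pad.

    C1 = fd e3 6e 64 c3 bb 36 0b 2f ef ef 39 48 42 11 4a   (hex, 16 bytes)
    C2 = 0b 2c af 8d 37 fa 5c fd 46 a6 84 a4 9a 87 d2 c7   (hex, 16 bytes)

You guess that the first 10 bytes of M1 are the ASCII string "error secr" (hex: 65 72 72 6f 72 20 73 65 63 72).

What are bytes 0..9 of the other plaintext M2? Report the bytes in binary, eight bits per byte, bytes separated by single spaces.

First, C1 ⊕ C2 = (M1 ⊕ K) ⊕ (M2 ⊕ K) = M1 ⊕ M2, so the key drops out. Then M2 = (M1 ⊕ M2) ⊕ M1 over the first 10 bytes.
byte 0: (fd xor 0b) xor 65 = f6 xor 65 = 93
byte 1: (e3 xor 2c) xor 72 = cf xor 72 = bd
byte 2: (6e xor af) xor 72 = c1 xor 72 = b3
byte 3: (64 xor 8d) xor 6f = e9 xor 6f = 86
byte 4: (c3 xor 37) xor 72 = f4 xor 72 = 86
byte 5: (bb xor fa) xor 20 = 41 xor 20 = 61
byte 6: (36 xor 5c) xor 73 = 6a xor 73 = 19
byte 7: (0b xor fd) xor 65 = f6 xor 65 = 93
byte 8: (2f xor 46) xor 63 = 69 xor 63 = 0a
byte 9: (ef xor a6) xor 72 = 49 xor 72 = 3b

10010011 10111101 10110011 10000110 10000110 01100001 00011001 10010011 00001010 00111011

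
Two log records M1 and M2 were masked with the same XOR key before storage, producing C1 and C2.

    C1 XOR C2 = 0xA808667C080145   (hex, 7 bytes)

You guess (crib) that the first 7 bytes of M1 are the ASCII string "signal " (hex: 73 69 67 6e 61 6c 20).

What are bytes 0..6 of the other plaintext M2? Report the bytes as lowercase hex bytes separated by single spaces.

Since C1 ⊕ C2 = M1 ⊕ M2, XORing with the guessed M1 bytes yields the corresponding M2 bytes: M2 = (C1 ⊕ C2) ⊕ M1.
byte 0: a8 XOR 73 = db
byte 1: 08 XOR 69 = 61
byte 2: 66 XOR 67 = 01
byte 3: 7c XOR 6e = 12
byte 4: 08 XOR 61 = 69
byte 5: 01 XOR 6c = 6d
byte 6: 45 XOR 20 = 65

db 61 01 12 69 6d 65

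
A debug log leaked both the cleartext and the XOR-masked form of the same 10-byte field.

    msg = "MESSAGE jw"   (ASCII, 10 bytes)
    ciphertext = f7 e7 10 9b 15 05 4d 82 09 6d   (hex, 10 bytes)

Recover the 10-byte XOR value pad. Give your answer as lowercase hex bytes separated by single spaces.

ba a2 43 c8 54 42 08 a2 63 1a

Since ciphertext = msg ⊕ pad, XORing both sides with msg gives pad = msg ⊕ ciphertext.
4d xor f7 = ba
45 xor e7 = a2
53 xor 10 = 43
53 xor 9b = c8
41 xor 15 = 54
47 xor 05 = 42
45 xor 4d = 08
20 xor 82 = a2
6a xor 09 = 63
77 xor 6d = 1a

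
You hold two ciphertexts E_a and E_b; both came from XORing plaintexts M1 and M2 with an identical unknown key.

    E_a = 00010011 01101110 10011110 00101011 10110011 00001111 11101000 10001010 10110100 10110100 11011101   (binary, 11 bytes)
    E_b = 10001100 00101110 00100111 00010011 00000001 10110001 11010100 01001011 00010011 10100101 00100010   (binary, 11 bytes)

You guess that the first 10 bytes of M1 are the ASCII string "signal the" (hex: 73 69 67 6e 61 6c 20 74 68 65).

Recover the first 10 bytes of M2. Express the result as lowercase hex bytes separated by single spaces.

ec 29 de 56 d3 d2 1c b5 cf 74

First, E_a ⊕ E_b = (M1 ⊕ K) ⊕ (M2 ⊕ K) = M1 ⊕ M2, so the key drops out. Then M2 = (M1 ⊕ M2) ⊕ M1 over the first 10 bytes.
byte 0: (13 XOR 8c) XOR 73 = 9f XOR 73 = ec
byte 1: (6e XOR 2e) XOR 69 = 40 XOR 69 = 29
byte 2: (9e XOR 27) XOR 67 = b9 XOR 67 = de
byte 3: (2b XOR 13) XOR 6e = 38 XOR 6e = 56
byte 4: (b3 XOR 01) XOR 61 = b2 XOR 61 = d3
byte 5: (0f XOR b1) XOR 6c = be XOR 6c = d2
byte 6: (e8 XOR d4) XOR 20 = 3c XOR 20 = 1c
byte 7: (8a XOR 4b) XOR 74 = c1 XOR 74 = b5
byte 8: (b4 XOR 13) XOR 68 = a7 XOR 68 = cf
byte 9: (b4 XOR a5) XOR 65 = 11 XOR 65 = 74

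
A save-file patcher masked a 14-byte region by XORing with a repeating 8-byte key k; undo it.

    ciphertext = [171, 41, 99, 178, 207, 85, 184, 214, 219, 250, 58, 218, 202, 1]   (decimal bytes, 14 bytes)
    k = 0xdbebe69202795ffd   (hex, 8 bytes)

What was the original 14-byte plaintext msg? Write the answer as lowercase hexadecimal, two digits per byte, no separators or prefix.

The 8-byte key repeats, so the effective keystream is db eb e6 92 02 79 5f fd db eb e6 92 02 79.
byte 0: ab XOR db = 70
byte 1: 29 XOR eb = c2
byte 2: 63 XOR e6 = 85
byte 3: b2 XOR 92 = 20
byte 4: cf XOR 02 = cd
byte 5: 55 XOR 79 = 2c
byte 6: b8 XOR 5f = e7
byte 7: d6 XOR fd = 2b
byte 8: db XOR db = 00
byte 9: fa XOR eb = 11
byte 10: 3a XOR e6 = dc
byte 11: da XOR 92 = 48
byte 12: ca XOR 02 = c8
byte 13: 01 XOR 79 = 78

70c28520cd2ce72b0011dc48c878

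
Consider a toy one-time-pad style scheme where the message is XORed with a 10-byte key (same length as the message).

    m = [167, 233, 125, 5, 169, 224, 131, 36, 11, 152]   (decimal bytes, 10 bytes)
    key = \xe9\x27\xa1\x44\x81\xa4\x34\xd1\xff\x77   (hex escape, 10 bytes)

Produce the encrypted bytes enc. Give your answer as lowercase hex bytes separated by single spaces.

4e ce dc 41 28 44 b7 f5 f4 ef

167 ^ 233 =  78
233 ^  39 = 206
125 ^ 161 = 220
  5 ^  68 =  65
169 ^ 129 =  40
224 ^ 164 =  68
131 ^  52 = 183
 36 ^ 209 = 245
 11 ^ 255 = 244
152 ^ 119 = 239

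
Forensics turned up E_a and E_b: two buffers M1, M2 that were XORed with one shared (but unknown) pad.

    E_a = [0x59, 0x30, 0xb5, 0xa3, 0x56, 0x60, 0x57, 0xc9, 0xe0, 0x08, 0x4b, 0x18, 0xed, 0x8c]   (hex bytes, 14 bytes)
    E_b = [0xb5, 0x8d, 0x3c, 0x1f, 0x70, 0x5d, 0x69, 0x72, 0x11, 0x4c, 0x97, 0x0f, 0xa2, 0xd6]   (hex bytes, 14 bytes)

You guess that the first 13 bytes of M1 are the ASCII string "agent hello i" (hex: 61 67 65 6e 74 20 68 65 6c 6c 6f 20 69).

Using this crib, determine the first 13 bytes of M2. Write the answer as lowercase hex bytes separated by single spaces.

8d da ec d2 52 1d 56 de 9d 28 b3 37 26

First, E_a ⊕ E_b = (M1 ⊕ K) ⊕ (M2 ⊕ K) = M1 ⊕ M2, so the key drops out. Then M2 = (M1 ⊕ M2) ⊕ M1 over the first 13 bytes.
byte 0: (59 xor b5) xor 61 = ec xor 61 = 8d
byte 1: (30 xor 8d) xor 67 = bd xor 67 = da
byte 2: (b5 xor 3c) xor 65 = 89 xor 65 = ec
byte 3: (a3 xor 1f) xor 6e = bc xor 6e = d2
byte 4: (56 xor 70) xor 74 = 26 xor 74 = 52
byte 5: (60 xor 5d) xor 20 = 3d xor 20 = 1d
byte 6: (57 xor 69) xor 68 = 3e xor 68 = 56
byte 7: (c9 xor 72) xor 65 = bb xor 65 = de
byte 8: (e0 xor 11) xor 6c = f1 xor 6c = 9d
byte 9: (08 xor 4c) xor 6c = 44 xor 6c = 28
byte 10: (4b xor 97) xor 6f = dc xor 6f = b3
byte 11: (18 xor 0f) xor 20 = 17 xor 20 = 37
byte 12: (ed xor a2) xor 69 = 4f xor 69 = 26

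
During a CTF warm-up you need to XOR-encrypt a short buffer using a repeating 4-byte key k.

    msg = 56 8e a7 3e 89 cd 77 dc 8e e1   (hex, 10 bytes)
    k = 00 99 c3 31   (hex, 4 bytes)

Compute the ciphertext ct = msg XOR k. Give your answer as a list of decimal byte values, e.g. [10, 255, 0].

The 4-byte key repeats, so the effective keystream is 00 99 c3 31 00 99 c3 31 00 99.
byte 0: 56 ^ 00 = 56
byte 1: 8e ^ 99 = 17
byte 2: a7 ^ c3 = 64
byte 3: 3e ^ 31 = 0f
byte 4: 89 ^ 00 = 89
byte 5: cd ^ 99 = 54
byte 6: 77 ^ c3 = b4
byte 7: dc ^ 31 = ed
byte 8: 8e ^ 00 = 8e
byte 9: e1 ^ 99 = 78

[86, 23, 100, 15, 137, 84, 180, 237, 142, 120]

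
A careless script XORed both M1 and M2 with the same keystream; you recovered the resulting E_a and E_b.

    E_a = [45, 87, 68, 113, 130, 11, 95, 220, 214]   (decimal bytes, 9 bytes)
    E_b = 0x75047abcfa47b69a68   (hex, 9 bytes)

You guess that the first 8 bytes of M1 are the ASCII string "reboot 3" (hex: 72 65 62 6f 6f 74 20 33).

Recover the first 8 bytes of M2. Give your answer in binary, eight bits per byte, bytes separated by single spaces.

First, E_a ⊕ E_b = (M1 ⊕ K) ⊕ (M2 ⊕ K) = M1 ⊕ M2, so the key drops out. Then M2 = (M1 ⊕ M2) ⊕ M1 over the first 8 bytes.
byte 0: (2d ⊕ 75) ⊕ 72 = 58 ⊕ 72 = 2a
byte 1: (57 ⊕ 04) ⊕ 65 = 53 ⊕ 65 = 36
byte 2: (44 ⊕ 7a) ⊕ 62 = 3e ⊕ 62 = 5c
byte 3: (71 ⊕ bc) ⊕ 6f = cd ⊕ 6f = a2
byte 4: (82 ⊕ fa) ⊕ 6f = 78 ⊕ 6f = 17
byte 5: (0b ⊕ 47) ⊕ 74 = 4c ⊕ 74 = 38
byte 6: (5f ⊕ b6) ⊕ 20 = e9 ⊕ 20 = c9
byte 7: (dc ⊕ 9a) ⊕ 33 = 46 ⊕ 33 = 75

00101010 00110110 01011100 10100010 00010111 00111000 11001001 01110101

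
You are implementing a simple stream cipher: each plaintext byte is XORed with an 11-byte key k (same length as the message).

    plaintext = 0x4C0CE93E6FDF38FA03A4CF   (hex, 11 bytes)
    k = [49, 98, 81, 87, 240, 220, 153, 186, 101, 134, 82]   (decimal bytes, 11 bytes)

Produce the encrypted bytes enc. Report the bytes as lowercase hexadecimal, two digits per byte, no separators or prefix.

7d6eb8699f03a14066229d

XOR is its own inverse, so applying the key byte-wise gives the result directly.
4c XOR 31 = 7d
0c XOR 62 = 6e
e9 XOR 51 = b8
3e XOR 57 = 69
6f XOR f0 = 9f
df XOR dc = 03
38 XOR 99 = a1
fa XOR ba = 40
03 XOR 65 = 66
a4 XOR 86 = 22
cf XOR 52 = 9d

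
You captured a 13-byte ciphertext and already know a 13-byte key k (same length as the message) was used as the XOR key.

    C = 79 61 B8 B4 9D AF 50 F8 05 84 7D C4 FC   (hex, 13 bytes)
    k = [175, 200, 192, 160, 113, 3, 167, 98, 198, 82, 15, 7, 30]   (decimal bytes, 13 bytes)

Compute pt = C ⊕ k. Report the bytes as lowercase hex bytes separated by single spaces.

d6 a9 78 14 ec ac f7 9a c3 d6 72 c3 e2

79 ^ af = d6
61 ^ c8 = a9
b8 ^ c0 = 78
b4 ^ a0 = 14
9d ^ 71 = ec
af ^ 03 = ac
50 ^ a7 = f7
f8 ^ 62 = 9a
05 ^ c6 = c3
84 ^ 52 = d6
7d ^ 0f = 72
c4 ^ 07 = c3
fc ^ 1e = e2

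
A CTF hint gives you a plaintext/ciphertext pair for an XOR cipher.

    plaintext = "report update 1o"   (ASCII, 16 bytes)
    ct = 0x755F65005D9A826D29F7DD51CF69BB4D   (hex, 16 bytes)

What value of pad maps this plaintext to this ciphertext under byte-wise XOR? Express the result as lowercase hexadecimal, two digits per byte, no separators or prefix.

Since ct = plaintext ⊕ pad, XORing both sides with plaintext gives pad = plaintext ⊕ ct.
72 ^ 75 = 07
65 ^ 5f = 3a
70 ^ 65 = 15
6f ^ 00 = 6f
72 ^ 5d = 2f
74 ^ 9a = ee
20 ^ 82 = a2
75 ^ 6d = 18
70 ^ 29 = 59
64 ^ f7 = 93
61 ^ dd = bc
74 ^ 51 = 25
65 ^ cf = aa
20 ^ 69 = 49
31 ^ bb = 8a
6f ^ 4d = 22

073a156f2feea2185993bc25aa498a22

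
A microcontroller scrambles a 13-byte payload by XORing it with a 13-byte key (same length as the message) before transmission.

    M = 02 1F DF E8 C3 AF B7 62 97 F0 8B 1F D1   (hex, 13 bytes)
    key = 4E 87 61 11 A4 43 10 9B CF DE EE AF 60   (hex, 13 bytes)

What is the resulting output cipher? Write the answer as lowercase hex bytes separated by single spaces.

byte 0: 02 XOR 4e = 4c
byte 1: 1f XOR 87 = 98
byte 2: df XOR 61 = be
byte 3: e8 XOR 11 = f9
byte 4: c3 XOR a4 = 67
byte 5: af XOR 43 = ec
byte 6: b7 XOR 10 = a7
byte 7: 62 XOR 9b = f9
byte 8: 97 XOR cf = 58
byte 9: f0 XOR de = 2e
byte 10: 8b XOR ee = 65
byte 11: 1f XOR af = b0
byte 12: d1 XOR 60 = b1

4c 98 be f9 67 ec a7 f9 58 2e 65 b0 b1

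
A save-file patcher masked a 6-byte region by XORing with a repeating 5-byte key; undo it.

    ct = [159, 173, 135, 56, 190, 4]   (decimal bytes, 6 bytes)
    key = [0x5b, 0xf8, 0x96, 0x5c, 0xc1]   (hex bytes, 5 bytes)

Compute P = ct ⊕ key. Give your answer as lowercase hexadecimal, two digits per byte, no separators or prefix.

c45511647f5f

The 5-byte key repeats, so the effective keystream is 5b f8 96 5c c1 5b.
byte 0: 10011111 ^ 01011011 = 11000100
byte 1: 10101101 ^ 11111000 = 01010101
byte 2: 10000111 ^ 10010110 = 00010001
byte 3: 00111000 ^ 01011100 = 01100100
byte 4: 10111110 ^ 11000001 = 01111111
byte 5: 00000100 ^ 01011011 = 01011111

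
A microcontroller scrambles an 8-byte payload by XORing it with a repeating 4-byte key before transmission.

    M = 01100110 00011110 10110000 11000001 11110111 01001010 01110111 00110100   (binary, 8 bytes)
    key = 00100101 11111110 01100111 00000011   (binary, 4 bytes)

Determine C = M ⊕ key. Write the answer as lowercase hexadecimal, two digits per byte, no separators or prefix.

The 4-byte key repeats, so the effective keystream is 25 fe 67 03 25 fe 67 03.
byte 0: 66 xor 25 = 43
byte 1: 1e xor fe = e0
byte 2: b0 xor 67 = d7
byte 3: c1 xor 03 = c2
byte 4: f7 xor 25 = d2
byte 5: 4a xor fe = b4
byte 6: 77 xor 67 = 10
byte 7: 34 xor 03 = 37

43e0d7c2d2b41037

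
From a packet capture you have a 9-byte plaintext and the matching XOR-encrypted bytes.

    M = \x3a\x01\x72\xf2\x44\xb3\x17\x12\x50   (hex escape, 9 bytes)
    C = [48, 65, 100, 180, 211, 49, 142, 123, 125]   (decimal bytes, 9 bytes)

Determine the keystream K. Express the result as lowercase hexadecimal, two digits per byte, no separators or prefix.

0a401646978299692d

Since C = M ⊕ K, XORing both sides with M gives K = M ⊕ C.
3a ^ 30 = 0a
01 ^ 41 = 40
72 ^ 64 = 16
f2 ^ b4 = 46
44 ^ d3 = 97
b3 ^ 31 = 82
17 ^ 8e = 99
12 ^ 7b = 69
50 ^ 7d = 2d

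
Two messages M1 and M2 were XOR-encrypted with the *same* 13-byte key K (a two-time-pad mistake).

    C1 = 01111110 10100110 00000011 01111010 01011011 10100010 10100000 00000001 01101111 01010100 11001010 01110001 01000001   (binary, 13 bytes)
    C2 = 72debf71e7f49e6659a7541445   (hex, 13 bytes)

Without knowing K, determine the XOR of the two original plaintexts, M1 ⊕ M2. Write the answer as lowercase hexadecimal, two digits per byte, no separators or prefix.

C1 ⊕ C2 = (M1 ⊕ K) ⊕ (M2 ⊕ K) = M1 ⊕ M2 — the shared key cancels under XOR.
byte 0: 01111110 ⊕ 01110010 = 00001100
byte 1: 10100110 ⊕ 11011110 = 01111000
byte 2: 00000011 ⊕ 10111111 = 10111100
byte 3: 01111010 ⊕ 01110001 = 00001011
byte 4: 01011011 ⊕ 11100111 = 10111100
byte 5: 10100010 ⊕ 11110100 = 01010110
byte 6: 10100000 ⊕ 10011110 = 00111110
byte 7: 00000001 ⊕ 01100110 = 01100111
byte 8: 01101111 ⊕ 01011001 = 00110110
byte 9: 01010100 ⊕ 10100111 = 11110011
byte 10: 11001010 ⊕ 01010100 = 10011110
byte 11: 01110001 ⊕ 00010100 = 01100101
byte 12: 01000001 ⊕ 01000101 = 00000100

0c78bc0bbc563e6736f39e6504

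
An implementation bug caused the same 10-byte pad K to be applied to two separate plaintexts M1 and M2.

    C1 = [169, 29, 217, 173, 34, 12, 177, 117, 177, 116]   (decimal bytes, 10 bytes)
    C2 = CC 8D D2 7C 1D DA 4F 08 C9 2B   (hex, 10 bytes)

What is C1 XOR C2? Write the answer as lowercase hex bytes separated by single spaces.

65 90 0b d1 3f d6 fe 7d 78 5f

C1 ⊕ C2 = (M1 ⊕ K) ⊕ (M2 ⊕ K) = M1 ⊕ M2 — the shared key cancels under XOR.
byte 0: 169 xor 204 = 101
byte 1:  29 xor 141 = 144
byte 2: 217 xor 210 =  11
byte 3: 173 xor 124 = 209
byte 4:  34 xor  29 =  63
byte 5:  12 xor 218 = 214
byte 6: 177 xor  79 = 254
byte 7: 117 xor   8 = 125
byte 8: 177 xor 201 = 120
byte 9: 116 xor  43 =  95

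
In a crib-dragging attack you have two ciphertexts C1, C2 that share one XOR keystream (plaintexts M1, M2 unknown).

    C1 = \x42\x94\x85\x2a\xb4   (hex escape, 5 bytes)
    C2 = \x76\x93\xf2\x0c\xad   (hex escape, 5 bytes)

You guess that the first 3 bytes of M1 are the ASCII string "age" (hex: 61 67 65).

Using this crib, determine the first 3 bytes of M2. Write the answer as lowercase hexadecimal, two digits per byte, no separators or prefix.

556012

First, C1 ⊕ C2 = (M1 ⊕ K) ⊕ (M2 ⊕ K) = M1 ⊕ M2, so the key drops out. Then M2 = (M1 ⊕ M2) ⊕ M1 over the first 3 bytes.
byte 0: (42 ⊕ 76) ⊕ 61 = 34 ⊕ 61 = 55
byte 1: (94 ⊕ 93) ⊕ 67 = 07 ⊕ 67 = 60
byte 2: (85 ⊕ f2) ⊕ 65 = 77 ⊕ 65 = 12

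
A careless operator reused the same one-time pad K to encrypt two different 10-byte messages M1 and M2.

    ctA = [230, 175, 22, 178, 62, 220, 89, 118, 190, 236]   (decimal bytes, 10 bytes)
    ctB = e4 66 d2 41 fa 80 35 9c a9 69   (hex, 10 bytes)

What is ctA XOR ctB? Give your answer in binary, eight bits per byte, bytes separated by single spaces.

00000010 11001001 11000100 11110011 11000100 01011100 01101100 11101010 00010111 10000101

ctA ⊕ ctB = (M1 ⊕ K) ⊕ (M2 ⊕ K) = M1 ⊕ M2 — the shared key cancels under XOR.
230 xor 228 =   2
175 xor 102 = 201
 22 xor 210 = 196
178 xor  65 = 243
 62 xor 250 = 196
220 xor 128 =  92
 89 xor  53 = 108
118 xor 156 = 234
190 xor 169 =  23
236 xor 105 = 133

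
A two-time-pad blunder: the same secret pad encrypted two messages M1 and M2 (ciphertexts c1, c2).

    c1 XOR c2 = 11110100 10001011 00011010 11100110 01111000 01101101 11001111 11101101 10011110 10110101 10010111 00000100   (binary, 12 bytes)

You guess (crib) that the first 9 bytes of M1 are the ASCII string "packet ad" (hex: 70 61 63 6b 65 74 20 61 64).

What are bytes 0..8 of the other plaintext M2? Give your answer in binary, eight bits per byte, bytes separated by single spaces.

10000100 11101010 01111001 10001101 00011101 00011001 11101111 10001100 11111010

Since c1 ⊕ c2 = M1 ⊕ M2, XORing with the guessed M1 bytes yields the corresponding M2 bytes: M2 = (c1 ⊕ c2) ⊕ M1.
byte 0: f4 ⊕ 70 = 84
byte 1: 8b ⊕ 61 = ea
byte 2: 1a ⊕ 63 = 79
byte 3: e6 ⊕ 6b = 8d
byte 4: 78 ⊕ 65 = 1d
byte 5: 6d ⊕ 74 = 19
byte 6: cf ⊕ 20 = ef
byte 7: ed ⊕ 61 = 8c
byte 8: 9e ⊕ 64 = fa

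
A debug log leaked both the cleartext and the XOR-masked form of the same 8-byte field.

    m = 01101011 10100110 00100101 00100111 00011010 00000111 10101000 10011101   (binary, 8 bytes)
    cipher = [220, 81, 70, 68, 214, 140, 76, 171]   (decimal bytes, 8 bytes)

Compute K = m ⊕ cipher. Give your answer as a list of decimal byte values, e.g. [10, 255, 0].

Since cipher = m ⊕ K, XORing both sides with m gives K = m ⊕ cipher.
01101011 ⊕ 11011100 = 10110111
10100110 ⊕ 01010001 = 11110111
00100101 ⊕ 01000110 = 01100011
00100111 ⊕ 01000100 = 01100011
00011010 ⊕ 11010110 = 11001100
00000111 ⊕ 10001100 = 10001011
10101000 ⊕ 01001100 = 11100100
10011101 ⊕ 10101011 = 00110110

[183, 247, 99, 99, 204, 139, 228, 54]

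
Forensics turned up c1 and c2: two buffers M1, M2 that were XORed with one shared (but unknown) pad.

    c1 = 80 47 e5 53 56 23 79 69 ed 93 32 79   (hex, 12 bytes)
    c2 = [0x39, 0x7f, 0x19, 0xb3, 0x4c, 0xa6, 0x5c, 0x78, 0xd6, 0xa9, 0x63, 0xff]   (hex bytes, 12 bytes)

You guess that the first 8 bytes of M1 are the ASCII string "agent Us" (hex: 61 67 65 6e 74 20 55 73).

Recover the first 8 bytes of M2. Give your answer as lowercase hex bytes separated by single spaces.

d8 5f 99 8e 6e a5 70 62

First, c1 ⊕ c2 = (M1 ⊕ K) ⊕ (M2 ⊕ K) = M1 ⊕ M2, so the key drops out. Then M2 = (M1 ⊕ M2) ⊕ M1 over the first 8 bytes.
byte 0: (80 xor 39) xor 61 = b9 xor 61 = d8
byte 1: (47 xor 7f) xor 67 = 38 xor 67 = 5f
byte 2: (e5 xor 19) xor 65 = fc xor 65 = 99
byte 3: (53 xor b3) xor 6e = e0 xor 6e = 8e
byte 4: (56 xor 4c) xor 74 = 1a xor 74 = 6e
byte 5: (23 xor a6) xor 20 = 85 xor 20 = a5
byte 6: (79 xor 5c) xor 55 = 25 xor 55 = 70
byte 7: (69 xor 78) xor 73 = 11 xor 73 = 62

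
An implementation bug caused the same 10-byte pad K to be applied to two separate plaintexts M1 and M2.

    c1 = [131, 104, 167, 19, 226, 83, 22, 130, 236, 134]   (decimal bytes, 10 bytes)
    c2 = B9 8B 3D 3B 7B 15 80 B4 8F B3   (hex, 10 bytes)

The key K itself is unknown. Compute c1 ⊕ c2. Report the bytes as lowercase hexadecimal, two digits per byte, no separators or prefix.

3ae39a28994696366335

c1 ⊕ c2 = (M1 ⊕ K) ⊕ (M2 ⊕ K) = M1 ⊕ M2 — the shared key cancels under XOR.
83 XOR b9 = 3a
68 XOR 8b = e3
a7 XOR 3d = 9a
13 XOR 3b = 28
e2 XOR 7b = 99
53 XOR 15 = 46
16 XOR 80 = 96
82 XOR b4 = 36
ec XOR 8f = 63
86 XOR b3 = 35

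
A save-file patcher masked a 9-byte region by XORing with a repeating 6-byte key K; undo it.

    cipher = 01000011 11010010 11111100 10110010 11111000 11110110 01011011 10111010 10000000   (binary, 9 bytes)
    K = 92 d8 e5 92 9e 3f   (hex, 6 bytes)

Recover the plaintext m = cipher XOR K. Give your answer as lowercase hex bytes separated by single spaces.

The 6-byte key repeats, so the effective keystream is 92 d8 e5 92 9e 3f 92 d8 e5.
byte 0: 43 XOR 92 = d1
byte 1: d2 XOR d8 = 0a
byte 2: fc XOR e5 = 19
byte 3: b2 XOR 92 = 20
byte 4: f8 XOR 9e = 66
byte 5: f6 XOR 3f = c9
byte 6: 5b XOR 92 = c9
byte 7: ba XOR d8 = 62
byte 8: 80 XOR e5 = 65

d1 0a 19 20 66 c9 c9 62 65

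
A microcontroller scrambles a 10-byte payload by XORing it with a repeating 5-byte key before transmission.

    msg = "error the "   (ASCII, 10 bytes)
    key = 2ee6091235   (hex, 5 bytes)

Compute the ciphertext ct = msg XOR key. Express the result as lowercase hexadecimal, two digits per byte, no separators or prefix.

4b947b7d470e92617715

The 5-byte key repeats, so the effective keystream is 2e e6 09 12 35 2e e6 09 12 35.
byte 0: 65 XOR 2e = 4b
byte 1: 72 XOR e6 = 94
byte 2: 72 XOR 09 = 7b
byte 3: 6f XOR 12 = 7d
byte 4: 72 XOR 35 = 47
byte 5: 20 XOR 2e = 0e
byte 6: 74 XOR e6 = 92
byte 7: 68 XOR 09 = 61
byte 8: 65 XOR 12 = 77
byte 9: 20 XOR 35 = 15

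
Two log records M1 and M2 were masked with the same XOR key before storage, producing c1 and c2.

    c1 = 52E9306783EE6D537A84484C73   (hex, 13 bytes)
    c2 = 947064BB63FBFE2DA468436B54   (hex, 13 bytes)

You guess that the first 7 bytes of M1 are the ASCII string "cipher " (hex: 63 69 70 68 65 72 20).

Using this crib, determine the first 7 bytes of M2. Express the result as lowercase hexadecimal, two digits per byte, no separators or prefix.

a5f024b48567b3

First, c1 ⊕ c2 = (M1 ⊕ K) ⊕ (M2 ⊕ K) = M1 ⊕ M2, so the key drops out. Then M2 = (M1 ⊕ M2) ⊕ M1 over the first 7 bytes.
byte 0: (52 ⊕ 94) ⊕ 63 = c6 ⊕ 63 = a5
byte 1: (e9 ⊕ 70) ⊕ 69 = 99 ⊕ 69 = f0
byte 2: (30 ⊕ 64) ⊕ 70 = 54 ⊕ 70 = 24
byte 3: (67 ⊕ bb) ⊕ 68 = dc ⊕ 68 = b4
byte 4: (83 ⊕ 63) ⊕ 65 = e0 ⊕ 65 = 85
byte 5: (ee ⊕ fb) ⊕ 72 = 15 ⊕ 72 = 67
byte 6: (6d ⊕ fe) ⊕ 20 = 93 ⊕ 20 = b3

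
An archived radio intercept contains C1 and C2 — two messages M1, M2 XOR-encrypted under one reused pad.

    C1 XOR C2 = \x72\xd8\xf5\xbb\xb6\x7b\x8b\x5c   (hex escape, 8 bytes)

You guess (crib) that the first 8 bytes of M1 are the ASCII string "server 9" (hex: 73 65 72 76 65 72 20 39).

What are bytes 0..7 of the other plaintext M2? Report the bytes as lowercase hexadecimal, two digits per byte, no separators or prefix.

Since C1 ⊕ C2 = M1 ⊕ M2, XORing with the guessed M1 bytes yields the corresponding M2 bytes: M2 = (C1 ⊕ C2) ⊕ M1.
72 ^ 73 = 01
d8 ^ 65 = bd
f5 ^ 72 = 87
bb ^ 76 = cd
b6 ^ 65 = d3
7b ^ 72 = 09
8b ^ 20 = ab
5c ^ 39 = 65

01bd87cdd309ab65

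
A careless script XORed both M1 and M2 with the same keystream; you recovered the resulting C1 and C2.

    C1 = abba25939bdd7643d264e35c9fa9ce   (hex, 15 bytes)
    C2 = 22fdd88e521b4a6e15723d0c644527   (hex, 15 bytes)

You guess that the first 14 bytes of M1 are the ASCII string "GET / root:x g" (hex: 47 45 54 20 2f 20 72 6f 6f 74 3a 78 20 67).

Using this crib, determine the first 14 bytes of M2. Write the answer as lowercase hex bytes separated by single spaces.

First, C1 ⊕ C2 = (M1 ⊕ K) ⊕ (M2 ⊕ K) = M1 ⊕ M2, so the key drops out. Then M2 = (M1 ⊕ M2) ⊕ M1 over the first 14 bytes.
byte 0: (ab ^ 22) ^ 47 = 89 ^ 47 = ce
byte 1: (ba ^ fd) ^ 45 = 47 ^ 45 = 02
byte 2: (25 ^ d8) ^ 54 = fd ^ 54 = a9
byte 3: (93 ^ 8e) ^ 20 = 1d ^ 20 = 3d
byte 4: (9b ^ 52) ^ 2f = c9 ^ 2f = e6
byte 5: (dd ^ 1b) ^ 20 = c6 ^ 20 = e6
byte 6: (76 ^ 4a) ^ 72 = 3c ^ 72 = 4e
byte 7: (43 ^ 6e) ^ 6f = 2d ^ 6f = 42
byte 8: (d2 ^ 15) ^ 6f = c7 ^ 6f = a8
byte 9: (64 ^ 72) ^ 74 = 16 ^ 74 = 62
byte 10: (e3 ^ 3d) ^ 3a = de ^ 3a = e4
byte 11: (5c ^ 0c) ^ 78 = 50 ^ 78 = 28
byte 12: (9f ^ 64) ^ 20 = fb ^ 20 = db
byte 13: (a9 ^ 45) ^ 67 = ec ^ 67 = 8b

ce 02 a9 3d e6 e6 4e 42 a8 62 e4 28 db 8b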